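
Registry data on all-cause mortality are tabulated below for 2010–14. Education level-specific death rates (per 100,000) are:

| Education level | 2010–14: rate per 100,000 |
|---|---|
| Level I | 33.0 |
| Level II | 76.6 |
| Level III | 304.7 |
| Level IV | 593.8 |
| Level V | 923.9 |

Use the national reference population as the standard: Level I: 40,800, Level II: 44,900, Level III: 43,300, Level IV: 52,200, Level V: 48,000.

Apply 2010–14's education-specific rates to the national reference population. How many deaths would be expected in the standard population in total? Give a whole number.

933

Expected deaths = Σ (standard pop × education-specific rate ÷ 100,000)
= 40,800×33.0/100,000 + 44,900×76.6/100,000 + 43,300×304.7/100,000 + 52,200×593.8/100,000 + 48,000×923.9/100,000
= 13.46 + 34.39 + 131.94 + 309.96 + 443.47 = 933.23.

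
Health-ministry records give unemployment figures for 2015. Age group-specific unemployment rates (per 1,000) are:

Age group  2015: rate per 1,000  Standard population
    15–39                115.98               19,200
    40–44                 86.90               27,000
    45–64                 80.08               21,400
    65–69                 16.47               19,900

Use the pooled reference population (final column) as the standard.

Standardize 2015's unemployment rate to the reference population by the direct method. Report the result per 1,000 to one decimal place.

Standard total = 87,500; weights = 0.2194, 0.3086, 0.2446, 0.2274.
Standardized rate: 0.2194×115.98 + 0.3086×86.90 + 0.2446×80.08 + 0.2274×16.47 = 75.5952 per 1,000.

75.6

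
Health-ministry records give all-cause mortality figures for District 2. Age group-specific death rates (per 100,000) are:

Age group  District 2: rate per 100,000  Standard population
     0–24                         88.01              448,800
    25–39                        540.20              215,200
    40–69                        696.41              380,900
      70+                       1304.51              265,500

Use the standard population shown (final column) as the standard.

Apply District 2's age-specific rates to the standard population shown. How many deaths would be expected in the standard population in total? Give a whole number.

7674

Expected deaths = Σ (standard pop × age-specific rate ÷ 100,000)
= 448,800×88.01/100,000 + 215,200×540.20/100,000 + 380,900×696.41/100,000 + 265,500×1304.51/100,000
= 394.99 + 1162.51 + 2652.63 + 3463.47 = 7673.60.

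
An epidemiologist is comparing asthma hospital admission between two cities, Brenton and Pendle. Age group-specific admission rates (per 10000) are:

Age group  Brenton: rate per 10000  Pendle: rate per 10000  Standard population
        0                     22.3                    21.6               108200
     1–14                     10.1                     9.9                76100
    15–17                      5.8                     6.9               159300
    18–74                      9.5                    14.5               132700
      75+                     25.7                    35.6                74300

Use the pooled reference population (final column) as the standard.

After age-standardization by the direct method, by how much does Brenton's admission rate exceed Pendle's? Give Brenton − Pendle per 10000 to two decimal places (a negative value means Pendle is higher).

-2.69

Standard total = 550600; weights = 0.1965, 0.1382, 0.2893, 0.2410, 0.1349.
Brenton: 0.1965×22.3 + 0.1382×10.1 + 0.2893×5.8 + 0.2410×9.5 + 0.1349×25.7 = 13.2139 per 10000.
Pendle: 0.1965×21.6 + 0.1382×9.9 + 0.2893×6.9 + 0.2410×14.5 + 0.1349×35.6 = 15.9079 per 10000.
Difference = 13.2139 − 15.9079 = -2.6940.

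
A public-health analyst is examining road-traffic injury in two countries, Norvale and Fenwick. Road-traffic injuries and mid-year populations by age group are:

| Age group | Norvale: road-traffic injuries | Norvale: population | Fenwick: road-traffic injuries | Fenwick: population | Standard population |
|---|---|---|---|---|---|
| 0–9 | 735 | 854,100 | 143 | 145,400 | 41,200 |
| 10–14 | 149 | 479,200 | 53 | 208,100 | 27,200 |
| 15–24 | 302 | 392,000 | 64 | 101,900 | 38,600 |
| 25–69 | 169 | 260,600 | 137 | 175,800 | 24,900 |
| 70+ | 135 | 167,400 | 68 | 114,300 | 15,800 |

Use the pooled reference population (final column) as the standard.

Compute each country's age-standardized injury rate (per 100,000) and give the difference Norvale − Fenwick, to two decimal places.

1.38

Age-specific rates per 100,000 for Norvale: 86.06, 31.09, 77.04, 64.85, 80.65.
For Fenwick: 98.35, 25.47, 62.81, 77.93, 59.49.
Standard total = 147,700; weights = 0.2789, 0.1842, 0.2613, 0.1686, 0.1070.
Norvale: 0.2789×86.06 + 0.1842×31.09 + 0.2613×77.04 + 0.1686×64.85 + 0.1070×80.65 = 69.4243 per 100,000.
Fenwick: 0.2789×98.35 + 0.1842×25.47 + 0.2613×62.81 + 0.1686×77.93 + 0.1070×59.49 = 68.0400 per 100,000.
Difference = 69.4243 − 68.0400 = 1.3844.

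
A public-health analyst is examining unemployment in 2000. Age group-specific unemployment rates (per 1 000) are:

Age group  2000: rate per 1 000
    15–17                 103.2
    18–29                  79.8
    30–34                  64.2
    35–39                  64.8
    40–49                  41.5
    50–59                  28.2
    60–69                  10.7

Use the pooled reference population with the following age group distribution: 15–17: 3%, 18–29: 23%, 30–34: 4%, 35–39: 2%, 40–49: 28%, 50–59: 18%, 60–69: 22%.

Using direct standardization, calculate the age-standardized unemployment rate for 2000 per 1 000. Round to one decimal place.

44.4

Standard weights: 0.03, 0.23, 0.04, 0.02, 0.28, 0.18, 0.22.
Standardized rate: 0.0300×103.2 + 0.2300×79.8 + 0.0400×64.2 + 0.0200×64.8 + 0.2800×41.5 + 0.1800×28.2 + 0.2200×10.7 = 44.3640 per 1 000.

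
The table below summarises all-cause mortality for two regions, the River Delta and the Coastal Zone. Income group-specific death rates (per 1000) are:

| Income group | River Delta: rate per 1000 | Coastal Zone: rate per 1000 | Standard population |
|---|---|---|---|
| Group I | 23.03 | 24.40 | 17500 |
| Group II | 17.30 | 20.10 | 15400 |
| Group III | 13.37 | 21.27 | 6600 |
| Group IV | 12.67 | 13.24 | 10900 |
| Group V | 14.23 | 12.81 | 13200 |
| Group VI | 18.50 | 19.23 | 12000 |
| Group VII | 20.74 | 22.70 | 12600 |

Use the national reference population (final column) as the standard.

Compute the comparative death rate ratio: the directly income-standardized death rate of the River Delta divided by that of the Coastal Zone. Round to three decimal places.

Standard total = 88200; weights = 0.1984, 0.1746, 0.0748, 0.1236, 0.1497, 0.1361, 0.1429.
The River Delta: 0.1984×23.03 + 0.1746×17.30 + 0.0748×13.37 + 0.1236×12.67 + 0.1497×14.23 + 0.1361×18.50 + 0.1429×20.74 = 17.7659 per 1000.
The Coastal Zone: 0.1984×24.40 + 0.1746×20.10 + 0.0748×21.27 + 0.1236×13.24 + 0.1497×12.81 + 0.1361×19.23 + 0.1429×22.70 = 19.3550 per 1000.
Ratio = 17.7659 ÷ 19.3550 = 0.91790.

0.918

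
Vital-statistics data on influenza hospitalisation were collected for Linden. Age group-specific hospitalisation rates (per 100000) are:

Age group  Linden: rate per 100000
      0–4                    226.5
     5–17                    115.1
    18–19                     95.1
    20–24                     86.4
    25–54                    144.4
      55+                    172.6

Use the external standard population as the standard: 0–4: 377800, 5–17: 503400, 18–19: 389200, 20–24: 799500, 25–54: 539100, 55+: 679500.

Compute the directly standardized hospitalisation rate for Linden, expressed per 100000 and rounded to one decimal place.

135.2

Standard total = 3288500; weights = 0.1149, 0.1531, 0.1184, 0.2431, 0.1639, 0.2066.
Standardized rate: 0.1149×226.5 + 0.1531×115.1 + 0.1184×95.1 + 0.2431×86.4 + 0.1639×144.4 + 0.2066×172.6 = 135.2381 per 100000.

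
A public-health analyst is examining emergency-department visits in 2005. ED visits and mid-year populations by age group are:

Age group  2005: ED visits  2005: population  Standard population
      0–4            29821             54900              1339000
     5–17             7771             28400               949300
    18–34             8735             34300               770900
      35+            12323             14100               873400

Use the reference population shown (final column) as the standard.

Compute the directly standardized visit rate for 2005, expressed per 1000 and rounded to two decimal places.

495.02

Age-specific rates per 1000 for 2005: 543.188, 273.627, 254.665, 873.972.
Standard total = 3932600; weights = 0.3405, 0.2414, 0.1960, 0.2221.
Standardized rate: 0.3405×543.188 + 0.2414×273.627 + 0.1960×254.665 + 0.2221×873.972 = 495.0236 per 1000.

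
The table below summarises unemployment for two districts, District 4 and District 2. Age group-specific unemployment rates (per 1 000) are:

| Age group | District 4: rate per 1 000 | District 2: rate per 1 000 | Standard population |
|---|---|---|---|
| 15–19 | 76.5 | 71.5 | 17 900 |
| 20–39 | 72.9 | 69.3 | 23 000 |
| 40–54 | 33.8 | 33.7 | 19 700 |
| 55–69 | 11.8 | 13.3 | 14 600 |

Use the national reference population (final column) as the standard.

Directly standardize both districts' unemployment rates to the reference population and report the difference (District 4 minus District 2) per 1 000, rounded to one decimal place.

2.0

Standard total = 75 200; weights = 0.2380, 0.3059, 0.2620, 0.1941.
District 4: 0.2380×76.5 + 0.3059×72.9 + 0.2620×33.8 + 0.1941×11.8 = 51.6515 per 1 000.
District 2: 0.2380×71.5 + 0.3059×69.3 + 0.2620×33.7 + 0.1941×13.3 = 49.6253 per 1 000.
Difference = 51.6515 − 49.6253 = 2.0262.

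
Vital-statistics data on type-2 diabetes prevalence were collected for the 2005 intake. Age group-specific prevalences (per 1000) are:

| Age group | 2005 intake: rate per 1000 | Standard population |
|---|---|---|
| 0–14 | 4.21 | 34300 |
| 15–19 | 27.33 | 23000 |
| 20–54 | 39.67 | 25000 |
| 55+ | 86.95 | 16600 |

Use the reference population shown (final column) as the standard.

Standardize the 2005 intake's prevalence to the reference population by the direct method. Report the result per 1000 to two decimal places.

Standard total = 98900; weights = 0.3468, 0.2326, 0.2528, 0.1678.
Standardized rate: 0.3468×4.21 + 0.2326×27.33 + 0.2528×39.67 + 0.1678×86.95 = 32.4379 per 1000.

32.44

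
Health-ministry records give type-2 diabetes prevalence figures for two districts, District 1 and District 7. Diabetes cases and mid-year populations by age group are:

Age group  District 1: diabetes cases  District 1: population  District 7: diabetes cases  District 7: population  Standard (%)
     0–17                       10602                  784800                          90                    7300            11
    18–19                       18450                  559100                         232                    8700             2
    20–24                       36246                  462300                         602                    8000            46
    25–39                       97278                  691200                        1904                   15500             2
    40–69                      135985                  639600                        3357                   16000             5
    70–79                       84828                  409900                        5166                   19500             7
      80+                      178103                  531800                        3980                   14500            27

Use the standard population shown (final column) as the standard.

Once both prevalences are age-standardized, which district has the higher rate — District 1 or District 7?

District 1

Age-specific rates per 1000 for District 1: 13.509, 32.999, 78.404, 140.738, 212.609, 206.948, 334.906.
For District 7: 12.329, 26.667, 75.250, 122.839, 209.812, 264.923, 274.483.
Standard weights: 0.11, 0.02, 0.46, 0.02, 0.05, 0.07, 0.27.
District 1: 0.1100×13.509 + 0.0200×32.999 + 0.4600×78.404 + 0.0200×140.738 + 0.0500×212.609 + 0.0700×206.948 + 0.2700×334.906 = 156.5679 per 1000.
District 7: 0.1100×12.329 + 0.0200×26.667 + 0.4600×75.250 + 0.0200×122.839 + 0.0500×209.812 + 0.0700×264.923 + 0.2700×274.483 = 142.1069 per 1000.
The crude rates (137.66 vs 171.30) would put District 7 higher, but that reflects its age composition; once standardized to a common age structure, District 1 has the higher underlying rate.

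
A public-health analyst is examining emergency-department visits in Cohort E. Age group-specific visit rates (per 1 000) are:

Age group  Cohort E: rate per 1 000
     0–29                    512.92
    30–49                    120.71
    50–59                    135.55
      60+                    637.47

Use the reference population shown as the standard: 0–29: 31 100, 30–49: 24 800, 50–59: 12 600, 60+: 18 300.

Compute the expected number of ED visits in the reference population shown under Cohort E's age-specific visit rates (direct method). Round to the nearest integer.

32319

Expected ED visits = Σ (standard pop × age-specific rate ÷ 1 000)
= 31 100×512.92/1 000 + 24 800×120.71/1 000 + 12 600×135.55/1 000 + 18 300×637.47/1 000
= 15951.81 + 2993.61 + 1707.93 + 11665.70 = 32319.05.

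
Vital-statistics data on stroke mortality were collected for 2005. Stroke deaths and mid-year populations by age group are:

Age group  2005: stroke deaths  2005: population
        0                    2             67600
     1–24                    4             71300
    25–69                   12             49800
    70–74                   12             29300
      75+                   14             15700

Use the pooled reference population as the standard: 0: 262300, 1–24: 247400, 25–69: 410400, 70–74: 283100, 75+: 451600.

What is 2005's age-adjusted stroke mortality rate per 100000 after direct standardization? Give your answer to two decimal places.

38.63

Age-specific rates per 100000 for 2005: 2.96, 5.61, 24.10, 40.96, 89.17.
Standard total = 1654800; weights = 0.1585, 0.1495, 0.2480, 0.1711, 0.2729.
Standardized rate: 0.1585×2.96 + 0.1495×5.61 + 0.2480×24.10 + 0.1711×40.96 + 0.2729×89.17 = 38.6257 per 100000.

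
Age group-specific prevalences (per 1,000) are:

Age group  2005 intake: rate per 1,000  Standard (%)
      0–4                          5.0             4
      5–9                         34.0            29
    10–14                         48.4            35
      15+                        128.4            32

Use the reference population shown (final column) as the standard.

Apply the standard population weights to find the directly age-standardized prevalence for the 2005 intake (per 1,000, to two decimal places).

68.09

Standard weights: 0.04, 0.29, 0.35, 0.32.
Standardized rate: 0.0400×5.0 + 0.2900×34.0 + 0.3500×48.4 + 0.3200×128.4 = 68.0880 per 1,000.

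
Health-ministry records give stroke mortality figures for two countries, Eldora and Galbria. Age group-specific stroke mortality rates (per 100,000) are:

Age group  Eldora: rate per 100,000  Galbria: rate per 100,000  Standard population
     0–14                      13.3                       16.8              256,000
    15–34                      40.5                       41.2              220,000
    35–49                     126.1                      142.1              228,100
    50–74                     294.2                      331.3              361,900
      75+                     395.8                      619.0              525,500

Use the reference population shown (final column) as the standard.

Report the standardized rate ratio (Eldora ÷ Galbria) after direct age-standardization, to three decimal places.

0.724

Standard total = 1,591,500; weights = 0.1609, 0.1382, 0.1433, 0.2274, 0.3302.
Eldora: 0.1609×13.3 + 0.1382×40.5 + 0.1433×126.1 + 0.2274×294.2 + 0.3302×395.8 = 223.4006 per 100,000.
Galbria: 0.1609×16.8 + 0.1382×41.2 + 0.1433×142.1 + 0.2274×331.3 + 0.3302×619.0 = 308.4887 per 100,000.
Ratio = 223.4006 ÷ 308.4887 = 0.72418.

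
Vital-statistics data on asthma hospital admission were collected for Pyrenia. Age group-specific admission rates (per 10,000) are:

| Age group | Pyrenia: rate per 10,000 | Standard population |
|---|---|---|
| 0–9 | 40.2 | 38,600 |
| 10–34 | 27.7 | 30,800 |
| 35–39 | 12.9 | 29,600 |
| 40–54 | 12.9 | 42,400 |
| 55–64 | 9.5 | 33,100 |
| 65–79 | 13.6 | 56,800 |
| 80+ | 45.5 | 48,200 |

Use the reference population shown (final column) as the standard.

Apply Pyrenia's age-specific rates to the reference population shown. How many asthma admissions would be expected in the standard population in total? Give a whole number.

661

Expected asthma admissions = Σ (standard pop × age-specific rate ÷ 10,000)
= 38,600×40.2/10,000 + 30,800×27.7/10,000 + 29,600×12.9/10,000 + 42,400×12.9/10,000 + 33,100×9.5/10,000 + 56,800×13.6/10,000 + 48,200×45.5/10,000
= 155.17 + 85.32 + 38.18 + 54.70 + 31.45 + 77.25 + 219.31 = 661.37.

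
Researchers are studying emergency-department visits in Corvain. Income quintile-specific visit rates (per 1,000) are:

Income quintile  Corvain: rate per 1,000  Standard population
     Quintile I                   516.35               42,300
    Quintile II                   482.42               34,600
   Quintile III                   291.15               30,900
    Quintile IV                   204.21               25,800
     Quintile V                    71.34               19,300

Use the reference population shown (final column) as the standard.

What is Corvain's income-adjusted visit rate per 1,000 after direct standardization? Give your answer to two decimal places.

Standard total = 152,900; weights = 0.2767, 0.2263, 0.2021, 0.1687, 0.1262.
Standardized rate: 0.2767×516.35 + 0.2263×482.42 + 0.2021×291.15 + 0.1687×204.21 + 0.1262×71.34 = 354.3188 per 1,000.

354.32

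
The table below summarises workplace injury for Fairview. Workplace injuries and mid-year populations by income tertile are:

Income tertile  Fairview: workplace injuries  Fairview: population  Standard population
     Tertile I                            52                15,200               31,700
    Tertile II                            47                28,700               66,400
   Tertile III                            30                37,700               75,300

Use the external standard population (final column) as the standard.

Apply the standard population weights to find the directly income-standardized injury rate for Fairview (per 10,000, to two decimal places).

Income-specific rates per 10,000 for Fairview: 34.21, 16.38, 7.96.
Standard total = 173,400; weights = 0.1828, 0.3829, 0.4343.
Standardized rate: 0.1828×34.21 + 0.3829×16.38 + 0.4343×7.96 = 15.9808 per 10,000.

15.98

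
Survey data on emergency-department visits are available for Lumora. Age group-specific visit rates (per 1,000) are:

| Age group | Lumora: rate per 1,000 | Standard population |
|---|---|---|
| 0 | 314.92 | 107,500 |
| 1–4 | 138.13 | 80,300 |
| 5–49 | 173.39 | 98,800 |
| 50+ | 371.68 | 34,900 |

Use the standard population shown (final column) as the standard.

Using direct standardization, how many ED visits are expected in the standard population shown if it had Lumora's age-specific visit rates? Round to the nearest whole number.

75048

Expected ED visits = Σ (standard pop × age-specific rate ÷ 1,000)
= 107,500×314.92/1,000 + 80,300×138.13/1,000 + 98,800×173.39/1,000 + 34,900×371.68/1,000
= 33853.90 + 11091.84 + 17130.93 + 12971.63 = 75048.30.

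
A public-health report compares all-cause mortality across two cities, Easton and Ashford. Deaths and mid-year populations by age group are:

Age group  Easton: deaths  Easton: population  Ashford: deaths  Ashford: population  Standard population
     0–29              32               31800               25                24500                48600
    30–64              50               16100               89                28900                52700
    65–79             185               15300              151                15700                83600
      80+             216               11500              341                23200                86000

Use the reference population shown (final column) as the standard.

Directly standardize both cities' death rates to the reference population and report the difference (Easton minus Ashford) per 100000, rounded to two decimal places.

206.25

Age-specific rates per 100000 for Easton: 100.63, 310.56, 1209.15, 1878.26.
For Ashford: 102.04, 307.96, 961.78, 1469.83.
Standard total = 270900; weights = 0.1794, 0.1945, 0.3086, 0.3175.
Easton: 0.1794×100.63 + 0.1945×310.56 + 0.3086×1209.15 + 0.3175×1878.26 = 1047.8864 per 100000.
Ashford: 0.1794×102.04 + 0.1945×307.96 + 0.3086×961.78 + 0.3175×1469.83 = 841.6348 per 100000.
Difference = 1047.8864 − 841.6348 = 206.2516.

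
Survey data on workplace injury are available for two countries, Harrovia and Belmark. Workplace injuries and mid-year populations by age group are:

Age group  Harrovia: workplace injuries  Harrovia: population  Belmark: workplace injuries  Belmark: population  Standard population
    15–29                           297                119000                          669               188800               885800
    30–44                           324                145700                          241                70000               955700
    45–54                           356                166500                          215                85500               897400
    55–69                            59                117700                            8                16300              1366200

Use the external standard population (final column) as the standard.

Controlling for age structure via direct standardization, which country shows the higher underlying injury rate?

Belmark

Age-specific rates per 10000 for Harrovia: 24.96, 22.24, 21.38, 5.01.
For Belmark: 35.43, 34.43, 25.15, 4.91.
Standard total = 4105100; weights = 0.2158, 0.2328, 0.2186, 0.3328.
Harrovia: 0.2158×24.96 + 0.2328×22.24 + 0.2186×21.38 + 0.3328×5.01 = 16.9049 per 10000.
Belmark: 0.2158×35.43 + 0.2328×34.43 + 0.2186×25.15 + 0.3328×4.91 = 22.7918 per 10000.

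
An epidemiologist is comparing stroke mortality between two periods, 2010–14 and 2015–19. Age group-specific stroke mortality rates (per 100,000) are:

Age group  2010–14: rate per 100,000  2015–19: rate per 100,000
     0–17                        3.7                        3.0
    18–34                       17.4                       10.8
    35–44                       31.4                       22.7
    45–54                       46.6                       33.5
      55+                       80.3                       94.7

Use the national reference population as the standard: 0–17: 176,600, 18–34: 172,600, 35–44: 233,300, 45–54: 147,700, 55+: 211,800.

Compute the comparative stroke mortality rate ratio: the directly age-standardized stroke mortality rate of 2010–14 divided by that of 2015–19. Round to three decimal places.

Standard total = 942,000; weights = 0.1875, 0.1832, 0.2477, 0.1568, 0.2248.
2010–14: 0.1875×3.7 + 0.1832×17.4 + 0.2477×31.4 + 0.1568×46.6 + 0.2248×80.3 = 37.0198 per 100,000.
2015–19: 0.1875×3.0 + 0.1832×10.8 + 0.2477×22.7 + 0.1568×33.5 + 0.2248×94.7 = 34.7083 per 100,000.
Ratio = 37.0198 ÷ 34.7083 = 1.06660.

1.067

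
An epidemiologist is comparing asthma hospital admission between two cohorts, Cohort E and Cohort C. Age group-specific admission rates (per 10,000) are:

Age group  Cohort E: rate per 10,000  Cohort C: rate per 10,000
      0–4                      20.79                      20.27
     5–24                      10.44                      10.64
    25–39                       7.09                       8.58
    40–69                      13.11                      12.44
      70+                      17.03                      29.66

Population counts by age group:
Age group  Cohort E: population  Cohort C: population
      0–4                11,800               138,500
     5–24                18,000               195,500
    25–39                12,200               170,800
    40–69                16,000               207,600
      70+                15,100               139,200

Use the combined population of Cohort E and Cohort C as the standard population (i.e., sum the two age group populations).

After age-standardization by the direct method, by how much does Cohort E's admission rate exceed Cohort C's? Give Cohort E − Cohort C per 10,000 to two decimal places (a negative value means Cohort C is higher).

Combined standard total = 924,700; weights = 0.1625, 0.2309, 0.1979, 0.2418, 0.1669.
Cohort E: 0.1625×20.79 + 0.2309×10.44 + 0.1979×7.09 + 0.2418×13.11 + 0.1669×17.03 = 13.2046 per 10,000.
Cohort C: 0.1625×20.27 + 0.2309×10.64 + 0.1979×8.58 + 0.2418×12.44 + 0.1669×29.66 = 15.4066 per 10,000.
Difference = 13.2046 − 15.4066 = -2.2020.

-2.20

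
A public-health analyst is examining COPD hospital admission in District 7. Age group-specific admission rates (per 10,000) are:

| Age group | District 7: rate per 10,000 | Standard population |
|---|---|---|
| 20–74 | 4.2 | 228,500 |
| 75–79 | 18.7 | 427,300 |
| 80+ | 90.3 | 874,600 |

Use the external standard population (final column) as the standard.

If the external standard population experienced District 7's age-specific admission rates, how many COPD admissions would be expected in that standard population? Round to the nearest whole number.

Expected COPD admissions = Σ (standard pop × age-specific rate ÷ 10,000)
= 228,500×4.2/10,000 + 427,300×18.7/10,000 + 874,600×90.3/10,000
= 95.97 + 799.05 + 7897.64 = 8792.66.

8793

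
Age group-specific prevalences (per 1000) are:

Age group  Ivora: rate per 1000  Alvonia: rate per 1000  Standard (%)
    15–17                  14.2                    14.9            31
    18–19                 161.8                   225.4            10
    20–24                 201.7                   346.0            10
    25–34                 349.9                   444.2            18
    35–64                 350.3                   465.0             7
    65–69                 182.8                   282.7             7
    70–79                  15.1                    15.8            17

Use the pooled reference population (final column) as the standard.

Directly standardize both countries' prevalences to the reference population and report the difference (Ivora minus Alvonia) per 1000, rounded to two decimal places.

Standard weights: 0.31, 0.10, 0.10, 0.18, 0.07, 0.07, 0.17.
Ivora: 0.3100×14.2 + 0.1000×161.8 + 0.1000×201.7 + 0.1800×349.9 + 0.0700×350.3 + 0.0700×182.8 + 0.1700×15.1 = 143.6180 per 1000.
Alvonia: 0.3100×14.9 + 0.1000×225.4 + 0.1000×346.0 + 0.1800×444.2 + 0.0700×465.0 + 0.0700×282.7 + 0.1700×15.8 = 196.7400 per 1000.
Difference = 143.6180 − 196.7400 = -53.1220.

-53.12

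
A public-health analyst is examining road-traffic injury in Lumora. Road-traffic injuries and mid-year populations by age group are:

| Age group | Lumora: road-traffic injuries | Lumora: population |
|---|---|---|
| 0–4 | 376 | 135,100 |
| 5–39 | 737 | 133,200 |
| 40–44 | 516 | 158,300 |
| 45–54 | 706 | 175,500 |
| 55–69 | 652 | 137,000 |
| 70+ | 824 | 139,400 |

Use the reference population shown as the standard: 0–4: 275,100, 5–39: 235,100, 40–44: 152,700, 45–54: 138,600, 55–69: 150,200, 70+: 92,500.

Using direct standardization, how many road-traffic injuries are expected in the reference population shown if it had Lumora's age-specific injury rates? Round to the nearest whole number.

4383

Age-specific rates per 100,000 for Lumora: 278.31, 553.30, 325.96, 402.28, 475.91, 591.10.
Expected road-traffic injuries = Σ (standard pop × age-specific rate ÷ 100,000)
= 275,100×278.31/100,000 + 235,100×553.30/100,000 + 152,700×325.96/100,000 + 138,600×402.28/100,000 + 150,200×475.91/100,000 + 92,500×591.10/100,000
= 765.64 + 1300.82 + 497.75 + 557.56 + 714.82 + 546.77 = 4383.35.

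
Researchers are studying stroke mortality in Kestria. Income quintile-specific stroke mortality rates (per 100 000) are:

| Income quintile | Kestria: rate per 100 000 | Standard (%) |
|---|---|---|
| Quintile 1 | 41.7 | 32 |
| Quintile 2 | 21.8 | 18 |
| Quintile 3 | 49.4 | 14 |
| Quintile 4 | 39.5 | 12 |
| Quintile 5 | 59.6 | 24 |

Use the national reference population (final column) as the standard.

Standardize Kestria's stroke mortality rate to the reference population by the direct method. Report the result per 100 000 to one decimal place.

43.2

Standard weights: 0.32, 0.18, 0.14, 0.12, 0.24.
Standardized rate: 0.3200×41.7 + 0.1800×21.8 + 0.1400×49.4 + 0.1200×39.5 + 0.2400×59.6 = 43.2280 per 100 000.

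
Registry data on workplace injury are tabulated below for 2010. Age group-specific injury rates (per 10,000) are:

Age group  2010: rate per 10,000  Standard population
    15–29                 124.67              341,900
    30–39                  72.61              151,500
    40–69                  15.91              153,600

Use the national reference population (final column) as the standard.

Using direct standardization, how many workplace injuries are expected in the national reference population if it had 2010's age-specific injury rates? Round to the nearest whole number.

5607

Expected workplace injuries = Σ (standard pop × age-specific rate ÷ 10,000)
= 341,900×124.67/10,000 + 151,500×72.61/10,000 + 153,600×15.91/10,000
= 4262.47 + 1100.04 + 244.38 = 5606.89.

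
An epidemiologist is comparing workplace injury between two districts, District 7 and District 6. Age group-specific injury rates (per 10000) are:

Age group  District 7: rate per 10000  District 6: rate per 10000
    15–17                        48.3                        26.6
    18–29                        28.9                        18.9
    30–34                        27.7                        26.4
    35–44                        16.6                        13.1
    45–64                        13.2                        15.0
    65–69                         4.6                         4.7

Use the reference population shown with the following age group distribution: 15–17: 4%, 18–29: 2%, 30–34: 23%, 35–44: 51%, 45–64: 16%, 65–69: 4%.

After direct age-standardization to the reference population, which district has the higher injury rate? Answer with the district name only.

Standard weights: 0.04, 0.02, 0.23, 0.51, 0.16, 0.04.
District 7: 0.0400×48.3 + 0.0200×28.9 + 0.2300×27.7 + 0.5100×16.6 + 0.1600×13.2 + 0.0400×4.6 = 19.6430 per 10000.
District 6: 0.0400×26.6 + 0.0200×18.9 + 0.2300×26.4 + 0.5100×13.1 + 0.1600×15.0 + 0.0400×4.7 = 16.7830 per 10000.

District 7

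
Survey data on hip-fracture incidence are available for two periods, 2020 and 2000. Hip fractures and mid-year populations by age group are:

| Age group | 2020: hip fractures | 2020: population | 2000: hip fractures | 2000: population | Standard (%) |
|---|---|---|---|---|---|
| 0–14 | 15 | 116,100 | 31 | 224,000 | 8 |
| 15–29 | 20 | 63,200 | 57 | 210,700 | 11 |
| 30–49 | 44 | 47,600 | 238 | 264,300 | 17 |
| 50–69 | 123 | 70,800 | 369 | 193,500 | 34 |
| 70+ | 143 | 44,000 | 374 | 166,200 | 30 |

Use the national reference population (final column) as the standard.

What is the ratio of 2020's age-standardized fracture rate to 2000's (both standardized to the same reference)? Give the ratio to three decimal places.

Age-specific rates per 100,000 for 2020: 12.92, 31.65, 92.44, 173.73, 325.00.
For 2000: 13.84, 27.05, 90.05, 190.70, 225.03.
Standard weights: 0.08, 0.11, 0.17, 0.34, 0.30.
2020: 0.0800×12.92 + 0.1100×31.65 + 0.1700×92.44 + 0.3400×173.73 + 0.3000×325.00 = 176.7967 per 100,000.
2000: 0.0800×13.84 + 0.1100×27.05 + 0.1700×90.05 + 0.3400×190.70 + 0.3000×225.03 = 151.7375 per 100,000.
Ratio = 176.7967 ÷ 151.7375 = 1.16515.

1.165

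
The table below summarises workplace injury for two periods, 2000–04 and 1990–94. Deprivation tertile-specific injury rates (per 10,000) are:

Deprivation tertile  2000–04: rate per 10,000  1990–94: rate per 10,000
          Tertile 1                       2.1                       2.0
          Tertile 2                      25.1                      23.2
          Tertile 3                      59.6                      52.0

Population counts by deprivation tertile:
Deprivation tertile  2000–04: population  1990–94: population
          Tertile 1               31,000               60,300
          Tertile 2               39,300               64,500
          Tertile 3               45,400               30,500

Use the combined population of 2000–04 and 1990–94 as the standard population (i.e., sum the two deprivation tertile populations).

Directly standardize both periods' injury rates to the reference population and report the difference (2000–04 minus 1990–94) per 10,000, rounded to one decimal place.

2.9

Combined standard total = 271,000; weights = 0.3369, 0.3830, 0.2801.
2000–04: 0.3369×2.1 + 0.3830×25.1 + 0.2801×59.6 = 27.0138 per 10,000.
1990–94: 0.3369×2.0 + 0.3830×23.2 + 0.2801×52.0 = 24.1238 per 10,000.
Difference = 27.0138 − 24.1238 = 2.8900.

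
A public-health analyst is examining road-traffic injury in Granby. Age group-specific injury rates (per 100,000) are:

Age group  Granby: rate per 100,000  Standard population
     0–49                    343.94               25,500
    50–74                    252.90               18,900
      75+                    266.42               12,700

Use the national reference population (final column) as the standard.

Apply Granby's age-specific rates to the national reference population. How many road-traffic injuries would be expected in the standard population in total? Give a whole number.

169

Expected road-traffic injuries = Σ (standard pop × age-specific rate ÷ 100,000)
= 25,500×343.94/100,000 + 18,900×252.90/100,000 + 12,700×266.42/100,000
= 87.70 + 47.80 + 33.84 = 169.34.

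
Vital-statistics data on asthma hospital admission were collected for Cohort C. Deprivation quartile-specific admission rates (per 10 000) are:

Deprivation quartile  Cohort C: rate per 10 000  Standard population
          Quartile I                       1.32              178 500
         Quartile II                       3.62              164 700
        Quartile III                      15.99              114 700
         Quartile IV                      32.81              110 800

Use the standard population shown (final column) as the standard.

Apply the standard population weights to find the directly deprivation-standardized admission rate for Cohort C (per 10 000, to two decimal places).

Standard total = 568 700; weights = 0.3139, 0.2896, 0.2017, 0.1948.
Standardized rate: 0.3139×1.32 + 0.2896×3.62 + 0.2017×15.99 + 0.1948×32.81 = 11.0801 per 10 000.

11.08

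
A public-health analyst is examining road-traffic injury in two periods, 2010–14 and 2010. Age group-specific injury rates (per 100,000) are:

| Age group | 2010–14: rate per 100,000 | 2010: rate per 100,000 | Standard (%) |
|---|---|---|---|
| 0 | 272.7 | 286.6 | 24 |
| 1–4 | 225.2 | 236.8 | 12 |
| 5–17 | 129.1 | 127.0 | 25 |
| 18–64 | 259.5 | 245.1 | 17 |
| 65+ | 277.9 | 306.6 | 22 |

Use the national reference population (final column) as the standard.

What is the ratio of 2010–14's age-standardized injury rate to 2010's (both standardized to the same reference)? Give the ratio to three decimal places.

Standard weights: 0.24, 0.12, 0.25, 0.17, 0.22.
2010–14: 0.2400×272.7 + 0.1200×225.2 + 0.2500×129.1 + 0.1700×259.5 + 0.2200×277.9 = 230.0000 per 100,000.
2010: 0.2400×286.6 + 0.1200×236.8 + 0.2500×127.0 + 0.1700×245.1 + 0.2200×306.6 = 238.0690 per 100,000.
Ratio = 230.0000 ÷ 238.0690 = 0.96611.

0.966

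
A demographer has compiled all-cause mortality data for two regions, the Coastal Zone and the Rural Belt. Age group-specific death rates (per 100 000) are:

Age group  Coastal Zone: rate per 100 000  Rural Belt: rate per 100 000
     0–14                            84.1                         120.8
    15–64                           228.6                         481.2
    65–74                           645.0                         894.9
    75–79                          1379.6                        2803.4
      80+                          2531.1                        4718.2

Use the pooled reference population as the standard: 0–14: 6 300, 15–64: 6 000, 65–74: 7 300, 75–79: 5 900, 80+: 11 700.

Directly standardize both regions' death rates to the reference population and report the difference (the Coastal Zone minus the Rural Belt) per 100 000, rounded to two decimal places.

Standard total = 37 200; weights = 0.1694, 0.1613, 0.1962, 0.1586, 0.3145.
The Coastal Zone: 0.1694×84.1 + 0.1613×228.6 + 0.1962×645.0 + 0.1586×1379.6 + 0.3145×2531.1 = 1192.5656 per 100 000.
The Rural Belt: 0.1694×120.8 + 0.1613×481.2 + 0.1962×894.9 + 0.1586×2803.4 + 0.3145×4718.2 = 2202.2583 per 100 000.
Difference = 1192.5656 − 2202.2583 = -1009.6927.

-1009.69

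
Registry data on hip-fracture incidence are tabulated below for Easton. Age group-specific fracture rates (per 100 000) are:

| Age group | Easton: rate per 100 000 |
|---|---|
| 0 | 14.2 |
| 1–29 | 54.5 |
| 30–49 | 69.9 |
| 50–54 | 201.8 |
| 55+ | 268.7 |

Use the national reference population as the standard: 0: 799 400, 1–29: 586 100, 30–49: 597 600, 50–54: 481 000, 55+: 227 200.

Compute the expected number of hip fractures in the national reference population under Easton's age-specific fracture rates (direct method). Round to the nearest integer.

2432

Expected hip fractures = Σ (standard pop × age-specific rate ÷ 100 000)
= 799 400×14.2/100 000 + 586 100×54.5/100 000 + 597 600×69.9/100 000 + 481 000×201.8/100 000 + 227 200×268.7/100 000
= 113.51 + 319.42 + 417.72 + 970.66 + 610.49 = 2431.81.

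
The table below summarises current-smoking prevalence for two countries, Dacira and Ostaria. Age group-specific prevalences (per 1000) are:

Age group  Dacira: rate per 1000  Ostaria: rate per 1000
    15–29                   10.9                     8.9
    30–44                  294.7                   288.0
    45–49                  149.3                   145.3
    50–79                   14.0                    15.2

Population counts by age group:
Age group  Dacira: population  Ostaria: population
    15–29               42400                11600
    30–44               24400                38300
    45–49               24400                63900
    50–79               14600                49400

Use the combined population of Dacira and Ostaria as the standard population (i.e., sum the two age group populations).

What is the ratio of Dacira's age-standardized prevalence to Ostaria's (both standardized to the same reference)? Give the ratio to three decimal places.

Combined standard total = 269000; weights = 0.2007, 0.2331, 0.3283, 0.2379.
Dacira: 0.2007×10.9 + 0.2331×294.7 + 0.3283×149.3 + 0.2379×14.0 = 123.2174 per 1000.
Ostaria: 0.2007×8.9 + 0.2331×288.0 + 0.3283×145.3 + 0.2379×15.2 = 120.2267 per 1000.
Ratio = 123.2174 ÷ 120.2267 = 1.02488.

1.025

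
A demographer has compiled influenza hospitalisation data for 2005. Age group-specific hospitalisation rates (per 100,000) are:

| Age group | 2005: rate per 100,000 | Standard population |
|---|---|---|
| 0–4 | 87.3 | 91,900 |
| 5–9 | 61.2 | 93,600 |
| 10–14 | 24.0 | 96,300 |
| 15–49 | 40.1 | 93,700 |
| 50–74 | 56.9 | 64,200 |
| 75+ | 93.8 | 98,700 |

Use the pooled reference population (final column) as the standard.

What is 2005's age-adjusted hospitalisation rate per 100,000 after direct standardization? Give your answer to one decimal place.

Standard total = 538,400; weights = 0.1707, 0.1738, 0.1789, 0.1740, 0.1192, 0.1833.
Standardized rate: 0.1707×87.3 + 0.1738×61.2 + 0.1789×24.0 + 0.1740×40.1 + 0.1192×56.9 + 0.1833×93.8 = 60.7927 per 100,000.

60.8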